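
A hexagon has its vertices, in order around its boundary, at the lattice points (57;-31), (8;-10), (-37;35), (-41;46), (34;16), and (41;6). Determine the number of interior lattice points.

2448

The shoelace formula gives twice the area as |(57·(-10) − 8·(-31)) + (8·35 − (-37)·(-10)) + ((-37)·46 − (-41)·35) + ((-41)·16 − 34·46) + (34·6 − 41·16) + (41·(-31) − 57·6)| = 4964, so the area is 2482.
The number of boundary lattice points is Σ gcd(|Δx|,|Δy|) = gcd(49,21) + gcd(45,45) + gcd(4,11) + gcd(75,30) + gcd(7,10) + gcd(16,37) = 7+45+1+15+1+1 = 70.
Pick's theorem gives I = A − B/2 + 1 = 2482 − 70/2 + 1 = 2448.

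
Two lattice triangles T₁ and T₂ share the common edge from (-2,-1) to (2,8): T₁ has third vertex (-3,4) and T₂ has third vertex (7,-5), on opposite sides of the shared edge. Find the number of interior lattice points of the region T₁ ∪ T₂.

62

The union is the simple quadrilateral with vertices (-2,-1), (-3,4), (2,8), (7,-5) in order.
The shoelace formula gives twice the area as |((-2)·4 − (-3)·(-1)) + ((-3)·8 − 2·4) + (2·(-5) − 7·8) + (7·(-1) − (-2)·(-5))| = 126, so the area is 63.
The number of boundary lattice points is Σ gcd(|Δx|,|Δy|) = gcd(1,5) + gcd(5,4) + gcd(5,13) + gcd(9,4) = 1+1+1+1 = 4.
By Pick's theorem I = A − B/2 + 1 = 63 − 4/2 + 1 = 62.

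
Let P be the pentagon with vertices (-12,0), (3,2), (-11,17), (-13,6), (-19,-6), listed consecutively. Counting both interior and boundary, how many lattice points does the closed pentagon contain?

By the shoelace formula, twice the signed area is |((-12)·2 − 3·0) + (3·17 − (-11)·2) + ((-11)·6 − (-13)·17) + ((-13)·(-6) − (-19)·6) + ((-19)·0 − (-12)·(-6))| = 324, so the area is 162.
The number of boundary lattice points is Σ gcd(|Δx|,|Δy|) = gcd(15,2) + gcd(14,15) + gcd(2,11) + gcd(6,12) + gcd(7,6) = 1+1+1+6+1 = 10.
Pick's theorem gives I = A − B/2 + 1 = 162 − 10/2 + 1 = 158, so the closed region contains I + B = 158 + 10 = 168 lattice points.

168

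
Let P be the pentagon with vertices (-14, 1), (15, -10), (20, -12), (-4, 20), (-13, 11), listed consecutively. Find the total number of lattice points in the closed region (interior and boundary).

Using the shoelace formula, 2A = |((-14)·(-10) − 15·1) + (15·(-12) − 20·(-10)) + (20·20 − (-4)·(-12)) + ((-4)·11 − (-13)·20) + ((-13)·1 − (-14)·11)| = 854, so the area is 427.
The number of boundary lattice points is Σ gcd(|Δx|,|Δy|) = gcd(29,11) + gcd(5,2) + gcd(24,32) + gcd(9,9) + gcd(1,10) = 1+1+8+9+1 = 20.
Pick's theorem gives I = A − B/2 + 1 = 427 − 20/2 + 1 = 418, so the closed region contains I + B = 418 + 20 = 438 lattice points.

438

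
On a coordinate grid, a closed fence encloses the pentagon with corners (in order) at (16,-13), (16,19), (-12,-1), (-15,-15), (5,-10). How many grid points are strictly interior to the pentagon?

584

The shoelace formula gives twice the area as |(16·19 − 16·(-13)) + (16·(-1) − (-12)·19) + ((-12)·(-15) − (-15)·(-1)) + ((-15)·(-10) − 5·(-15)) + (5·(-13) − 16·(-10))| = 1209, so the area is 1209/2.
The number of boundary lattice points is Σ gcd(|Δx|,|Δy|) = gcd(0,32) + gcd(28,20) + gcd(3,14) + gcd(20,5) + gcd(11,3) = 32+4+1+5+1 = 43.
Pick's theorem gives I = A − B/2 + 1 = 1209/2 − 43/2 + 1 = 584.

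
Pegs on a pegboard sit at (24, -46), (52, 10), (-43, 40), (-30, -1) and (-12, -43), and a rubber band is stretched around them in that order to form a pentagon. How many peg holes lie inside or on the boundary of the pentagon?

Using the shoelace formula, 2A = |(24·10 − 52·(-46)) + (52·40 − (-43)·10) + ((-43)·(-1) − (-30)·40) + ((-30)·(-43) − (-12)·(-1)) + ((-12)·(-46) − 24·(-43))| = 9247, so the area is 4623.5.
The number of boundary lattice points is Σ gcd(|Δx|,|Δy|) = gcd(28,56) + gcd(95,30) + gcd(13,41) + gcd(18,42) + gcd(36,3) = 28+5+1+6+3 = 43.
Pick's theorem gives I = A − B/2 + 1 = 4623.5 − 43/2 + 1 = 4603, so the closed region contains I + B = 4603 + 43 = 4646 lattice points.

4646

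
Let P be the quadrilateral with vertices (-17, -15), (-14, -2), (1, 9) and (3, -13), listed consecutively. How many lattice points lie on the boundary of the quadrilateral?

6

The number of boundary lattice points is Σ gcd(|Δx|,|Δy|) = gcd(3,13) + gcd(15,11) + gcd(2,22) + gcd(20,2) = 1+1+2+2 = 6.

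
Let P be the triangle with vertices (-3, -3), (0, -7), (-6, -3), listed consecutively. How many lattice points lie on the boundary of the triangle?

6

Along each edge there are gcd(|Δx|,|Δy|)+1 lattice points, so counting each shared vertex once the boundary has gcd(3,4) + gcd(6,4) + gcd(3,0) = 1+2+3 = 6.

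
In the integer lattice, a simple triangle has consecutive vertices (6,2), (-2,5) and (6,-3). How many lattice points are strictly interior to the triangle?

14

Using the shoelace formula, 2A = |[6·5 − (-2)·2] + [(-2)·(-3) − 6·5] + [6·2 − 6·(-3)]| = 40, so the area is 20.
Along each edge there are gcd(|Δx|,|Δy|)+1 lattice points, so counting each shared vertex once the boundary has gcd(8,3) + gcd(8,8) + gcd(0,5) = 1+8+5 = 14.
Pick's theorem gives I = A − B/2 + 1 = 20 − 14/2 + 1 = 14.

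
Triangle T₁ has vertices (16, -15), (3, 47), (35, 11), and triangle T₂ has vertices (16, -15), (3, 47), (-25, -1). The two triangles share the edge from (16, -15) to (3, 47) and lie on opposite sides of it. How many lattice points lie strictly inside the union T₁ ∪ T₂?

The union is the simple quadrilateral with vertices (16, -15), (35, 11), (3, 47), (-25, -1) in order.
By the shoelace formula, twice the signed area is |(16·11 − 35·(-15)) + (35·47 − 3·11) + (3·(-1) − (-25)·47) + ((-25)·(-15) − 16·(-1))| = 3876, so the area is 1938.
Along each edge there are gcd(|Δx|,|Δy|)+1 lattice points, so counting each shared vertex once the boundary has gcd(19,26) + gcd(32,36) + gcd(28,48) + gcd(41,14) = 1+4+4+1 = 10.
By Pick's theorem I = A − B/2 + 1 = 1938 − 10/2 + 1 = 1934.

1934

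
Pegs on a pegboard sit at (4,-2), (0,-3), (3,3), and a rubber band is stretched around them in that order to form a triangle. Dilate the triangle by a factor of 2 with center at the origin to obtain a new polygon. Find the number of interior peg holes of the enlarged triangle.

38

By the shoelace formula, twice the signed area is |(4·(-3) − 0·(-2)) + (0·3 − 3·(-3)) + (3·(-2) − 4·3)| = 21, so the area is 10.5.
Summing gcd(|Δx|,|Δy|) over the edges gives the boundary count: gcd(4,1) + gcd(3,6) + gcd(1,5) = 1+3+1 = 5.
Scaling by 2 multiplies the area by 2² = 4 (so the new area is 42) and multiplies the boundary lattice-point count by 2, giving 10.
By Pick's theorem, the interior count of the dilated polygon is 42 − 10/2 + 1 = 38.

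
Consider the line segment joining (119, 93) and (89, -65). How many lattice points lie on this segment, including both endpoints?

3

The number of lattice points on a segment between lattice points is gcd(|Δx|,|Δy|) + 1 = gcd(30,158) + 1 = 2 + 1 = 3.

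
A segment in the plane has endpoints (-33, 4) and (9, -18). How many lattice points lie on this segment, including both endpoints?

The number of lattice points on a segment between lattice points is gcd(|Δx|,|Δy|) + 1 = gcd(42,22) + 1 = 2 + 1 = 3.

3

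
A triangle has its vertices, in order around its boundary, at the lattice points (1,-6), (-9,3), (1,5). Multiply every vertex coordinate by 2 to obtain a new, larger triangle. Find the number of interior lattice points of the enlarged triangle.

By the shoelace formula, twice the signed area is |[1·3 − (-9)·(-6)] + [(-9)·5 − 1·3] + [1·(-6) − 1·5]| = 110, so the area is 55.
The number of boundary lattice points is Σ gcd(|Δx|,|Δy|) = gcd(10,9) + gcd(10,2) + gcd(0,11) = 1+2+11 = 14.
Scaling by 2 multiplies the area by 2² = 4 (so the new area is 220) and multiplies the boundary lattice-point count by 2, giving 28.
By Pick's theorem, the interior count of the dilated polygon is 220 − 28/2 + 1 = 207.

207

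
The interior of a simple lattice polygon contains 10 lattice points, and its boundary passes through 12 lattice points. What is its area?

15

By Pick's theorem, A = I + B/2 − 1 = 10 + 12/2 − 1 = 15.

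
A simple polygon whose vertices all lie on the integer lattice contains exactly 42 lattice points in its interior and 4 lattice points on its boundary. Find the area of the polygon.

43

Pick's theorem states A = I + B/2 − 1, so A = 42 + 4/2 − 1 = 43.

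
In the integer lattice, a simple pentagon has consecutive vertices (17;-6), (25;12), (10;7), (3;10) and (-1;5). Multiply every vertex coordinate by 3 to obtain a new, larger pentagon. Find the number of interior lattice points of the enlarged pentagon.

The shoelace formula gives twice the area as |[17·12 − 25·(-6)] + [25·7 − 10·12] + [10·10 − 3·7] + [3·5 − (-1)·10] + [(-1)·(-6) − 17·5]| = 434, so the area is 217.
The number of boundary lattice points is Σ gcd(|Δx|,|Δy|) = gcd(8,18) + gcd(15,5) + gcd(7,3) + gcd(4,5) + gcd(18,11) = 2+5+1+1+1 = 10.
Scaling by 3 multiplies the area by 3² = 9 (so the new area is 1953) and multiplies the boundary lattice-point count by 3, giving 30.
By Pick's theorem, the interior count of the dilated polygon is 1953 − 30/2 + 1 = 1939.

1939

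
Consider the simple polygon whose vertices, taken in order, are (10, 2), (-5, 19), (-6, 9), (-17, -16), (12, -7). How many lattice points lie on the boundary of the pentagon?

5

Along each edge there are gcd(|Δx|,|Δy|)+1 lattice points, so counting each shared vertex once the boundary has gcd(15,17) + gcd(1,10) + gcd(11,25) + gcd(29,9) + gcd(2,9) = 1+1+1+1+1 = 5.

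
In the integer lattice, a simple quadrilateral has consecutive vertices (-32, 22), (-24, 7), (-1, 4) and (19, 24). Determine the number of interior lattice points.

Using the shoelace formula, 2A = |((-32)·7 − (-24)·22) + ((-24)·4 − (-1)·7) + ((-1)·24 − 19·4) + (19·22 − (-32)·24)| = 1301, so the area is 650.5.
Summing gcd(|Δx|,|Δy|) over the edges gives the boundary count: gcd(8,15) + gcd(23,3) + gcd(20,20) + gcd(51,2) = 1+1+20+1 = 23.
Pick's theorem gives I = A − B/2 + 1 = 650.5 − 23/2 + 1 = 640.

640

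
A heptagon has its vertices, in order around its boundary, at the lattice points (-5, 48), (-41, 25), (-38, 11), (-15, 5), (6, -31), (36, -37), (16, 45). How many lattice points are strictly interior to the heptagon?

3418

Using the shoelace formula, 2A = |[(-5)·25 − (-41)·48] + [(-41)·11 − (-38)·25] + [(-38)·5 − (-15)·11] + [(-15)·(-31) − 6·5] + [6·(-37) − 36·(-31)] + [36·45 − 16·(-37)] + [16·48 − (-5)·45]| = 6851, so the area is 6851/2.
Summing gcd(|Δx|,|Δy|) over the edges gives the boundary count: gcd(36,23) + gcd(3,14) + gcd(23,6) + gcd(21,36) + gcd(30,6) + gcd(20,82) + gcd(21,3) = 1+1+1+3+6+2+3 = 17.
By Pick's theorem A = I + B/2 − 1, so I = 6851/2 − 17/2 + 1 = 3418.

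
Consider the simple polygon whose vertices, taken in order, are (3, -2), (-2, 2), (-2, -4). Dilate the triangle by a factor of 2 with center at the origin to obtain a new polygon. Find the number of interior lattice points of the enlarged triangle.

53

By the shoelace formula, twice the signed area is |(3·2 − (-2)·(-2)) + ((-2)·(-4) − (-2)·2) + ((-2)·(-2) − 3·(-4))| = 30, so the area is 15.
Along each edge there are gcd(|Δx|,|Δy|)+1 lattice points, so counting each shared vertex once the boundary has gcd(5,4) + gcd(0,6) + gcd(5,2) = 1+6+1 = 8.
Scaling by 2 multiplies the area by 2² = 4 (so the new area is 60) and multiplies the boundary lattice-point count by 2, giving 16.
By Pick's theorem, the interior count of the dilated polygon is 60 − 16/2 + 1 = 53.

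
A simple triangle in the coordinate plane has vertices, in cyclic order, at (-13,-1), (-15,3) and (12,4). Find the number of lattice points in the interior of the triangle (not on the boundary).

52

The shoelace formula gives twice the area as |[(-13)·3 − (-15)·(-1)] + [(-15)·4 − 12·3] + [12·(-1) − (-13)·4]| = 110, so the area is 55.
Summing gcd(|Δx|,|Δy|) over the edges gives the boundary count: gcd(2,4) + gcd(27,1) + gcd(25,5) = 2+1+5 = 8.
By Pick's theorem A = I + B/2 − 1, so I = 55 − 8/2 + 1 = 52.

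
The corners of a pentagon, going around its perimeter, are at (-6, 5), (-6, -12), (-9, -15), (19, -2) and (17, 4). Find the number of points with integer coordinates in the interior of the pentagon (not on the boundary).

By the shoelace formula, twice the signed area is |[(-6)·(-12) − (-6)·5] + [(-6)·(-15) − (-9)·(-12)] + [(-9)·(-2) − 19·(-15)] + [19·4 − 17·(-2)] + [17·5 − (-6)·4]| = 606, so the area is 303.
The number of boundary lattice points is Σ gcd(|Δx|,|Δy|) = gcd(0,17) + gcd(3,3) + gcd(28,13) + gcd(2,6) + gcd(23,1) = 17+3+1+2+1 = 24.
Pick's theorem gives I = A − B/2 + 1 = 303 − 24/2 + 1 = 292.

292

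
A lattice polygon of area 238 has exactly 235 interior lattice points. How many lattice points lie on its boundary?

Pick's theorem gives A = I + B/2 − 1, so B = 2(A − I + 1) = 2(238 − 235 + 1) = 8.

8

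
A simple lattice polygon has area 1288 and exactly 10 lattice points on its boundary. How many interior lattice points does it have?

1284

From Pick's theorem, I = A − B/2 + 1 = 1288 − 10/2 + 1 = 1284.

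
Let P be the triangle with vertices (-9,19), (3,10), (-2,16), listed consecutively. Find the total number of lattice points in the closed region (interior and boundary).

The shoelace formula gives twice the area as |((-9)·10 − 3·19) + (3·16 − (-2)·10) + ((-2)·19 − (-9)·16)| = 27, so the area is 13.5.
Summing gcd(|Δx|,|Δy|) over the edges gives the boundary count: gcd(12,9) + gcd(5,6) + gcd(7,3) = 3+1+1 = 5.
Pick's theorem gives I = A − B/2 + 1 = 13.5 − 5/2 + 1 = 12, so the closed region contains I + B = 12 + 5 = 17 lattice points.

17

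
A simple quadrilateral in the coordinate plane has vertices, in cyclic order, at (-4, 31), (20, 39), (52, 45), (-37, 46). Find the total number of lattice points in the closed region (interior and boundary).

603

The shoelace formula gives twice the area as |((-4)·39 − 20·31) + (20·45 − 52·39) + (52·46 − (-37)·45) + ((-37)·31 − (-4)·46)| = 1190, so the area is 595.
Along each edge there are gcd(|Δx|,|Δy|)+1 lattice points, so counting each shared vertex once the boundary has gcd(24,8) + gcd(32,6) + gcd(89,1) + gcd(33,15) = 8+2+1+3 = 14.
Pick's theorem gives I = A − B/2 + 1 = 595 − 14/2 + 1 = 589, so the closed region contains I + B = 589 + 14 = 603 lattice points.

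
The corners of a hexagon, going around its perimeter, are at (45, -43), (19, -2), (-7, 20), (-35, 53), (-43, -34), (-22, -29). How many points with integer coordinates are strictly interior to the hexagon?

3818

By the shoelace formula, twice the signed area is |(45·(-2) − 19·(-43)) + (19·20 − (-7)·(-2)) + ((-7)·53 − (-35)·20) + ((-35)·(-34) − (-43)·53) + ((-43)·(-29) − (-22)·(-34)) + ((-22)·(-43) − 45·(-29))| = 7641, so the area is 7641/2.
Along each edge there are gcd(|Δx|,|Δy|)+1 lattice points, so counting each shared vertex once the boundary has gcd(26,41) + gcd(26,22) + gcd(28,33) + gcd(8,87) + gcd(21,5) + gcd(67,14) = 1+2+1+1+1+1 = 7.
Pick's theorem gives I = A − B/2 + 1 = 7641/2 − 7/2 + 1 = 3818.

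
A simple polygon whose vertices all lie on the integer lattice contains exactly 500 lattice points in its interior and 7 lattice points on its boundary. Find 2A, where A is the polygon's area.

1005

By Pick's theorem, A = I + B/2 − 1 = 500 + 7/2 − 1 = 1005/2.
Hence 2A = 1005.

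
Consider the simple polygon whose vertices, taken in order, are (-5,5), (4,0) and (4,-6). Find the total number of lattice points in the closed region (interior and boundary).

Using the shoelace formula, 2A = |[(-5)·0 − 4·5] + [4·(-6) − 4·0] + [4·5 − (-5)·(-6)]| = 54, so the area is 27.
The number of boundary lattice points is Σ gcd(|Δx|,|Δy|) = gcd(9,5) + gcd(0,6) + gcd(9,11) = 1+6+1 = 8.
Pick's theorem gives I = A − B/2 + 1 = 27 − 8/2 + 1 = 24, so the closed region contains I + B = 24 + 8 = 32 lattice points.

32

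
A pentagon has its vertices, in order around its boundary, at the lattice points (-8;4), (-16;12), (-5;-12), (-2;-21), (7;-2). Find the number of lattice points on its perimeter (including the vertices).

Summing gcd(|Δx|,|Δy|) over the edges gives the boundary count: gcd(8,8) + gcd(11,24) + gcd(3,9) + gcd(9,19) + gcd(15,6) = 8+1+3+1+3 = 16.

16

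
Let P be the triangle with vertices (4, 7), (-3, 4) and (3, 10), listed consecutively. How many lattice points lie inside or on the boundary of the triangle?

17

By the shoelace formula, twice the signed area is |(4·4 − (-3)·7) + ((-3)·10 − 3·4) + (3·7 − 4·10)| = 24, so the area is 12.
The number of boundary lattice points is Σ gcd(|Δx|,|Δy|) = gcd(7,3) + gcd(6,6) + gcd(1,3) = 1+6+1 = 8.
Pick's theorem gives I = A − B/2 + 1 = 12 − 8/2 + 1 = 9, so the closed region contains I + B = 9 + 8 = 17 lattice points.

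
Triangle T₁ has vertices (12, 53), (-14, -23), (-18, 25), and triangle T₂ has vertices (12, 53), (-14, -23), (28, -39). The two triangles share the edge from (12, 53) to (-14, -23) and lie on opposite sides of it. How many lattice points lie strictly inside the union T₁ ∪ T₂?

2575

The union is the simple quadrilateral with vertices (12, 53), (-18, 25), (-14, -23), (28, -39) in order.
Using the shoelace formula, 2A = |(12·25 − (-18)·53) + ((-18)·(-23) − (-14)·25) + ((-14)·(-39) − 28·(-23)) + (28·53 − 12·(-39))| = 5160, so the area is 2580.
Summing gcd(|Δx|,|Δy|) over the edges gives the boundary count: gcd(30,28) + gcd(4,48) + gcd(42,16) + gcd(16,92) = 2+4+2+4 = 12.
By Pick's theorem I = A − B/2 + 1 = 2580 − 12/2 + 1 = 2575.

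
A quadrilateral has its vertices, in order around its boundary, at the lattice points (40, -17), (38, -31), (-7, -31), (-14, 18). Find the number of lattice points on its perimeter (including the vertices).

55

Summing gcd(|Δx|,|Δy|) over the edges gives the boundary count: gcd(2,14) + gcd(45,0) + gcd(7,49) + gcd(54,35) = 2+45+7+1 = 55.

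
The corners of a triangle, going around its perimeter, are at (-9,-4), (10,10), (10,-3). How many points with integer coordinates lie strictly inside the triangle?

117

By the shoelace formula, twice the signed area is |((-9)·10 − 10·(-4)) + (10·(-3) − 10·10) + (10·(-4) − (-9)·(-3))| = 247, so the area is 247/2.
The number of boundary lattice points is Σ gcd(|Δx|,|Δy|) = gcd(19,14) + gcd(0,13) + gcd(19,1) = 1+13+1 = 15.
By Pick's theorem A = I + B/2 − 1, so I = 247/2 − 15/2 + 1 = 117.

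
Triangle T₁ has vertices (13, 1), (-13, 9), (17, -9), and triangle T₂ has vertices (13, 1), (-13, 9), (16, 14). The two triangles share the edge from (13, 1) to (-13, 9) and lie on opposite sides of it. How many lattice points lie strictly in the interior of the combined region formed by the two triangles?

The union is the simple quadrilateral with vertices (13, 1), (17, -9), (-13, 9), (16, 14) in order.
By the shoelace formula, twice the signed area is |[13·(-9) − 17·1] + [17·9 − (-13)·(-9)] + [(-13)·14 − 16·9] + [16·1 − 13·14]| = 590, so the area is 295.
Summing gcd(|Δx|,|Δy|) over the edges gives the boundary count: gcd(4,10) + gcd(30,18) + gcd(29,5) + gcd(3,13) = 2+6+1+1 = 10.
By Pick's theorem I = A − B/2 + 1 = 295 − 10/2 + 1 = 291.

291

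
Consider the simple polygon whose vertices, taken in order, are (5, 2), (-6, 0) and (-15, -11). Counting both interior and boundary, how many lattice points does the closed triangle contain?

Using the shoelace formula, 2A = |(5·0 − (-6)·2) + ((-6)·(-11) − (-15)·0) + ((-15)·2 − 5·(-11))| = 103, so the area is 51.5.
Along each edge there are gcd(|Δx|,|Δy|)+1 lattice points, so counting each shared vertex once the boundary has gcd(11,2) + gcd(9,11) + gcd(20,13) = 1+1+1 = 3.
Pick's theorem gives I = A − B/2 + 1 = 51.5 − 3/2 + 1 = 51, so the closed region contains I + B = 51 + 3 = 54 lattice points.

54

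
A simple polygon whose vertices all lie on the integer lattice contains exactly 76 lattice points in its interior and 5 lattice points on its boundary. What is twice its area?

By Pick's theorem, A = I + B/2 − 1 = 76 + 5/2 − 1 = 155/2.
Hence 2A = 155.

155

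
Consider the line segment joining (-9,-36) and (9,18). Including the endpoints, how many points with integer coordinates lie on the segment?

The number of lattice points on a segment between lattice points is gcd(|Δx|,|Δy|) + 1 = gcd(18,54) + 1 = 18 + 1 = 19.

19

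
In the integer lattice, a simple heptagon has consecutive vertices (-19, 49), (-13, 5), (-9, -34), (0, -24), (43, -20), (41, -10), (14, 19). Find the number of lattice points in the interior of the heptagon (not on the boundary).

Using the shoelace formula, 2A = |[(-19)·5 − (-13)·49] + [(-13)·(-34) − (-9)·5] + [(-9)·(-24) − 0·(-34)] + [0·(-20) − 43·(-24)] + [43·(-10) − 41·(-20)] + [41·19 − 14·(-10)] + [14·49 − (-19)·19]| = 4633, so the area is 4633/2.
Summing gcd(|Δx|,|Δy|) over the edges gives the boundary count: gcd(6,44) + gcd(4,39) + gcd(9,10) + gcd(43,4) + gcd(2,10) + gcd(27,29) + gcd(33,30) = 2+1+1+1+2+1+3 = 11.
By Pick's theorem A = I + B/2 − 1, so I = 4633/2 − 11/2 + 1 = 2312.

2312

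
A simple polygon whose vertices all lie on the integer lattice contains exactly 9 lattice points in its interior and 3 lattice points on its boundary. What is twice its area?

19

Pick's theorem states A = I + B/2 − 1, so A = 9 + 3/2 − 1 = 19/2.
Hence 2A = 19.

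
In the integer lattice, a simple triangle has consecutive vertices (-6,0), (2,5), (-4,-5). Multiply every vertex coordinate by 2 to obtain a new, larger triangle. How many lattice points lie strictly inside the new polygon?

97

By the shoelace formula, twice the signed area is |((-6)·5 − 2·0) + (2·(-5) − (-4)·5) + ((-4)·0 − (-6)·(-5))| = 50, so the area is 25.
Along each edge there are gcd(|Δx|,|Δy|)+1 lattice points, so counting each shared vertex once the boundary has gcd(8,5) + gcd(6,10) + gcd(2,5) = 1+2+1 = 4.
Scaling by 2 multiplies the area by 2² = 4 (so the new area is 100) and multiplies the boundary lattice-point count by 2, giving 8.
By Pick's theorem, the interior count of the dilated polygon is 100 − 8/2 + 1 = 97.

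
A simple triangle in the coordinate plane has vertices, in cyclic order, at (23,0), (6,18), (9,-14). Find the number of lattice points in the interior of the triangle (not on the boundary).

238

The shoelace formula gives twice the area as |(23·18 − 6·0) + (6·(-14) − 9·18) + (9·0 − 23·(-14))| = 490, so the area is 245.
The number of boundary lattice points is Σ gcd(|Δx|,|Δy|) = gcd(17,18) + gcd(3,32) + gcd(14,14) = 1+1+14 = 16.
Pick's theorem gives I = A − B/2 + 1 = 245 − 16/2 + 1 = 238.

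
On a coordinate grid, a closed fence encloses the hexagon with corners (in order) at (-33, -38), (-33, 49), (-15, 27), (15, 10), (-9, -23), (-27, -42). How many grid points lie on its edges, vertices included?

96

Along each edge there are gcd(|Δx|,|Δy|)+1 lattice points, so counting each shared vertex once the boundary has gcd(0,87) + gcd(18,22) + gcd(30,17) + gcd(24,33) + gcd(18,19) + gcd(6,4) = 87+2+1+3+1+2 = 96.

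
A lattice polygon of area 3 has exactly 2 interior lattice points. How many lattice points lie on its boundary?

4

Pick's theorem gives A = I + B/2 − 1, so B = 2(A − I + 1) = 2(3 − 2 + 1) = 4.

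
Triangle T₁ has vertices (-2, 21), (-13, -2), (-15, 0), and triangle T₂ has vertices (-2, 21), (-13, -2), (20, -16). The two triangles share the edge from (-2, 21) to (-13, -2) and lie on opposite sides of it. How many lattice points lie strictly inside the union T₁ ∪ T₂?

489

The union is the simple quadrilateral with vertices (-2, 21), (-15, 0), (-13, -2), (20, -16) in order.
Using the shoelace formula, 2A = |((-2)·0 − (-15)·21) + ((-15)·(-2) − (-13)·0) + ((-13)·(-16) − 20·(-2)) + (20·21 − (-2)·(-16))| = 981, so the area is 981/2.
The number of boundary lattice points is Σ gcd(|Δx|,|Δy|) = gcd(13,21) + gcd(2,2) + gcd(33,14) + gcd(22,37) = 1+2+1+1 = 5.
By Pick's theorem I = A − B/2 + 1 = 981/2 − 5/2 + 1 = 489.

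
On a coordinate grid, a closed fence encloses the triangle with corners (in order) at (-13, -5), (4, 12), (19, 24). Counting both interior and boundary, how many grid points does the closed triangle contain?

37

By the shoelace formula, twice the signed area is |[(-13)·12 − 4·(-5)] + [4·24 − 19·12] + [19·(-5) − (-13)·24]| = 51, so the area is 51/2.
Along each edge there are gcd(|Δx|,|Δy|)+1 lattice points, so counting each shared vertex once the boundary has gcd(17,17) + gcd(15,12) + gcd(32,29) = 17+3+1 = 21.
Pick's theorem gives I = A − B/2 + 1 = 51/2 − 21/2 + 1 = 16, so the closed region contains I + B = 16 + 21 = 37 lattice points.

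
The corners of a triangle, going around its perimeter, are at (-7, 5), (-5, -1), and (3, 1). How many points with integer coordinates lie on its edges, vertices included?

6

The number of boundary lattice points is Σ gcd(|Δx|,|Δy|) = gcd(2,6) + gcd(8,2) + gcd(10,4) = 2+2+2 = 6.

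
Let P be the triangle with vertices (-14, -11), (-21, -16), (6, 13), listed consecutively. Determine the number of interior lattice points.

32

By the shoelace formula, twice the signed area is |[(-14)·(-16) − (-21)·(-11)] + [(-21)·13 − 6·(-16)] + [6·(-11) − (-14)·13]| = 68, so the area is 34.
The number of boundary lattice points is Σ gcd(|Δx|,|Δy|) = gcd(7,5) + gcd(27,29) + gcd(20,24) = 1+1+4 = 6.
Pick's theorem gives I = A − B/2 + 1 = 34 − 6/2 + 1 = 32.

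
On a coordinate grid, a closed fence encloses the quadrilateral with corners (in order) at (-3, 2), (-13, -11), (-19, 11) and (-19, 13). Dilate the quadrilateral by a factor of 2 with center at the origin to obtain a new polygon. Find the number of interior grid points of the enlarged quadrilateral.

655

By the shoelace formula, twice the signed area is |((-3)·(-11) − (-13)·2) + ((-13)·11 − (-19)·(-11)) + ((-19)·13 − (-19)·11) + ((-19)·2 − (-3)·13)| = 330, so the area is 165.
Summing gcd(|Δx|,|Δy|) over the edges gives the boundary count: gcd(10,13) + gcd(6,22) + gcd(0,2) + gcd(16,11) = 1+2+2+1 = 6.
Scaling by 2 multiplies the area by 2² = 4 (so the new area is 660) and multiplies the boundary lattice-point count by 2, giving 12.
By Pick's theorem, the interior count of the dilated polygon is 660 − 12/2 + 1 = 655.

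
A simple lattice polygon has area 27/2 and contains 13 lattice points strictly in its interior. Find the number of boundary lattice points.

3

Pick's theorem gives A = I + B/2 − 1, so B = 2(A − I + 1) = 2(27/2 − 13 + 1) = 3.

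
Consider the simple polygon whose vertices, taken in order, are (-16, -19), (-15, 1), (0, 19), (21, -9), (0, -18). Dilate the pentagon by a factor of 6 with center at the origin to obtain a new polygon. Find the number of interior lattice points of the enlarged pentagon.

Using the shoelace formula, 2A = |[(-16)·1 − (-15)·(-19)] + [(-15)·19 − 0·1] + [0·(-9) − 21·19] + [21·(-18) − 0·(-9)] + [0·(-19) − (-16)·(-18)]| = 1651, so the area is 825.5.
The number of boundary lattice points is Σ gcd(|Δx|,|Δy|) = gcd(1,20) + gcd(15,18) + gcd(21,28) + gcd(21,9) + gcd(16,1) = 1+3+7+3+1 = 15.
Scaling by 6 multiplies the area by 6² = 36 (so the new area is 29718) and multiplies the boundary lattice-point count by 6, giving 90.
By Pick's theorem, the interior count of the dilated polygon is 29718 − 90/2 + 1 = 29674.

29674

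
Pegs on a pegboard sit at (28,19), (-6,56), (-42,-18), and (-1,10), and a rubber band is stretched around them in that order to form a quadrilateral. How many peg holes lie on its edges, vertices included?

The number of boundary lattice points is Σ gcd(|Δx|,|Δy|) = gcd(34,37) + gcd(36,74) + gcd(41,28) + gcd(29,9) = 1+2+1+1 = 5.

5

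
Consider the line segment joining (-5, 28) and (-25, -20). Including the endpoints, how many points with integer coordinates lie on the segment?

5

The number of lattice points on a segment between lattice points is gcd(|Δx|,|Δy|) + 1 = gcd(20,48) + 1 = 4 + 1 = 5.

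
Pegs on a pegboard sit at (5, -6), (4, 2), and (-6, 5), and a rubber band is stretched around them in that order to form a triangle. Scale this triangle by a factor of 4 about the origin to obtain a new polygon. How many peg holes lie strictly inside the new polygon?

By the shoelace formula, twice the signed area is |(5·2 − 4·(-6)) + (4·5 − (-6)·2) + ((-6)·(-6) − 5·5)| = 77, so the area is 38.5.
Summing gcd(|Δx|,|Δy|) over the edges gives the boundary count: gcd(1,8) + gcd(10,3) + gcd(11,11) = 1+1+11 = 13.
Scaling by 4 multiplies the area by 4² = 16 (so the new area is 616) and multiplies the boundary lattice-point count by 4, giving 52.
By Pick's theorem, the interior count of the dilated polygon is 616 − 52/2 + 1 = 591.

591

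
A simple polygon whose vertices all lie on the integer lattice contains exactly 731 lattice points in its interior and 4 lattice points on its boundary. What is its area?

732

Pick's theorem states A = I + B/2 − 1, so A = 731 + 4/2 − 1 = 732.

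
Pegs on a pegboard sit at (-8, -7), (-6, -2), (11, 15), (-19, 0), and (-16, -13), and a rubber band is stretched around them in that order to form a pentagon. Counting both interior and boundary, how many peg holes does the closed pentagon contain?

242

By the shoelace formula, twice the signed area is |((-8)·(-2) − (-6)·(-7)) + ((-6)·15 − 11·(-2)) + (11·0 − (-19)·15) + ((-19)·(-13) − (-16)·0) + ((-16)·(-7) − (-8)·(-13))| = 446, so the area is 223.
The number of boundary lattice points is Σ gcd(|Δx|,|Δy|) = gcd(2,5) + gcd(17,17) + gcd(30,15) + gcd(3,13) + gcd(8,6) = 1+17+15+1+2 = 36.
Pick's theorem gives I = A − B/2 + 1 = 223 − 36/2 + 1 = 206, so the closed region contains I + B = 206 + 36 = 242 lattice points.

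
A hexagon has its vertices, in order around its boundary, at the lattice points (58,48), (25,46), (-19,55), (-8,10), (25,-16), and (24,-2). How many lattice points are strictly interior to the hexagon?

2721

The shoelace formula gives twice the area as |[58·46 − 25·48] + [25·55 − (-19)·46] + [(-19)·10 − (-8)·55] + [(-8)·(-16) − 25·10] + [25·(-2) − 24·(-16)] + [24·48 − 58·(-2)]| = 5447, so the area is 2723.5.
Along each edge there are gcd(|Δx|,|Δy|)+1 lattice points, so counting each shared vertex once the boundary has gcd(33,2) + gcd(44,9) + gcd(11,45) + gcd(33,26) + gcd(1,14) + gcd(34,50) = 1+1+1+1+1+2 = 7.
Pick's theorem gives I = A − B/2 + 1 = 2723.5 − 7/2 + 1 = 2721.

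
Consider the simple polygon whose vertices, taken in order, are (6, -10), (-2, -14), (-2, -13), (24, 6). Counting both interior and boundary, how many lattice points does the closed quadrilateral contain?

46

By the shoelace formula, twice the signed area is |(6·(-14) − (-2)·(-10)) + ((-2)·(-13) − (-2)·(-14)) + ((-2)·6 − 24·(-13)) + (24·(-10) − 6·6)| = 82, so the area is 41.
Summing gcd(|Δx|,|Δy|) over the edges gives the boundary count: gcd(8,4) + gcd(0,1) + gcd(26,19) + gcd(18,16) = 4+1+1+2 = 8.
Pick's theorem gives I = A − B/2 + 1 = 41 − 8/2 + 1 = 38, so the closed region contains I + B = 38 + 8 = 46 lattice points.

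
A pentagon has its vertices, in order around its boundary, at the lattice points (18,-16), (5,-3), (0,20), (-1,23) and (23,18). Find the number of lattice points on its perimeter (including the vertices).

17

The number of boundary lattice points is Σ gcd(|Δx|,|Δy|) = gcd(13,13) + gcd(5,23) + gcd(1,3) + gcd(24,5) + gcd(5,34) = 13+1+1+1+1 = 17.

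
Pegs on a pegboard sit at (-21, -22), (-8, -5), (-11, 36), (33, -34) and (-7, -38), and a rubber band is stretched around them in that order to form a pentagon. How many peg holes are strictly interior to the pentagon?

By the shoelace formula, twice the signed area is |[(-21)·(-5) − (-8)·(-22)] + [(-8)·36 − (-11)·(-5)] + [(-11)·(-34) − 33·36] + [33·(-38) − (-7)·(-34)] + [(-7)·(-22) − (-21)·(-38)]| = 3364, so the area is 1682.
Along each edge there are gcd(|Δx|,|Δy|)+1 lattice points, so counting each shared vertex once the boundary has gcd(13,17) + gcd(3,41) + gcd(44,70) + gcd(40,4) + gcd(14,16) = 1+1+2+4+2 = 10.
Pick's theorem gives I = A − B/2 + 1 = 1682 − 10/2 + 1 = 1678.

1678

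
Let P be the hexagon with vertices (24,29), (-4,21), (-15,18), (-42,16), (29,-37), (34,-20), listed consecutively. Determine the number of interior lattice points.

The shoelace formula gives twice the area as |(24·21 − (-4)·29) + ((-4)·18 − (-15)·21) + ((-15)·16 − (-42)·18) + ((-42)·(-37) − 29·16) + (29·(-20) − 34·(-37)) + (34·29 − 24·(-20))| = 4613, so the area is 2306.5.
The number of boundary lattice points is Σ gcd(|Δx|,|Δy|) = gcd(28,8) + gcd(11,3) + gcd(27,2) + gcd(71,53) + gcd(5,17) + gcd(10,49) = 4+1+1+1+1+1 = 9.
By Pick's theorem A = I + B/2 − 1, so I = 2306.5 − 9/2 + 1 = 2303.

2303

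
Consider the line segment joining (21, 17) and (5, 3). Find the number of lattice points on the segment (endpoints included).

3

The number of lattice points on a segment between lattice points is gcd(|Δx|,|Δy|) + 1 = gcd(16,14) + 1 = 2 + 1 = 3.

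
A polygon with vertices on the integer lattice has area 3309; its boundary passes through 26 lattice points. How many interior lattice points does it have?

3297

Pick's theorem A = I + B/2 − 1 rearranges to I = A − B/2 + 1 = 3309 − 26/2 + 1 = 3297.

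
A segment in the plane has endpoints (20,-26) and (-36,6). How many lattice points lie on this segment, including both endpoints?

The number of lattice points on a segment between lattice points is gcd(|Δx|,|Δy|) + 1 = gcd(56,32) + 1 = 8 + 1 = 9.

9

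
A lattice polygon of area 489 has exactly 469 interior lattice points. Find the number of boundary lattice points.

Pick's theorem gives A = I + B/2 − 1, so B = 2(A − I + 1) = 2(489 − 469 + 1) = 42.

42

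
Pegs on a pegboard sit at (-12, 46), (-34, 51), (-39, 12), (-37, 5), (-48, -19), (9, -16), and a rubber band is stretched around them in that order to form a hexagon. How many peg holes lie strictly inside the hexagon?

2440

Using the shoelace formula, 2A = |[(-12)·51 − (-34)·46] + [(-34)·12 − (-39)·51] + [(-39)·5 − (-37)·12] + [(-37)·(-19) − (-48)·5] + [(-48)·(-16) − 9·(-19)] + [9·46 − (-12)·(-16)]| = 4886, so the area is 2443.
Along each edge there are gcd(|Δx|,|Δy|)+1 lattice points, so counting each shared vertex once the boundary has gcd(22,5) + gcd(5,39) + gcd(2,7) + gcd(11,24) + gcd(57,3) + gcd(21,62) = 1+1+1+1+3+1 = 8.
Pick's theorem gives I = A − B/2 + 1 = 2443 − 8/2 + 1 = 2440.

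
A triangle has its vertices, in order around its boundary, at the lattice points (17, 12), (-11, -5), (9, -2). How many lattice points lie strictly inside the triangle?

Using the shoelace formula, 2A = |[17·(-5) − (-11)·12] + [(-11)·(-2) − 9·(-5)] + [9·12 − 17·(-2)]| = 256, so the area is 128.
The number of boundary lattice points is Σ gcd(|Δx|,|Δy|) = gcd(28,17) + gcd(20,3) + gcd(8,14) = 1+1+2 = 4.
Pick's theorem gives I = A − B/2 + 1 = 128 − 4/2 + 1 = 127.

127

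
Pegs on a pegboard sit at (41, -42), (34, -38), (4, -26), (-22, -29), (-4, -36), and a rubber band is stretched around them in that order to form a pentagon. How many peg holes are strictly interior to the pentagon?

380

By the shoelace formula, twice the signed area is |[41·(-38) − 34·(-42)] + [34·(-26) − 4·(-38)] + [4·(-29) − (-22)·(-26)] + [(-22)·(-36) − (-4)·(-29)] + [(-4)·(-42) − 41·(-36)]| = 770, so the area is 385.
Along each edge there are gcd(|Δx|,|Δy|)+1 lattice points, so counting each shared vertex once the boundary has gcd(7,4) + gcd(30,12) + gcd(26,3) + gcd(18,7) + gcd(45,6) = 1+6+1+1+3 = 12.
By Pick's theorem A = I + B/2 − 1, so I = 385 − 12/2 + 1 = 380.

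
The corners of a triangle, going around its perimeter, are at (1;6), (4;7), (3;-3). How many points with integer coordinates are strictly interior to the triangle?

The shoelace formula gives twice the area as |(1·7 − 4·6) + (4·(-3) − 3·7) + (3·6 − 1·(-3))| = 29, so the area is 14.5.
The number of boundary lattice points is Σ gcd(|Δx|,|Δy|) = gcd(3,1) + gcd(1,10) + gcd(2,9) = 1+1+1 = 3.
Pick's theorem gives I = A − B/2 + 1 = 14.5 − 3/2 + 1 = 14.

14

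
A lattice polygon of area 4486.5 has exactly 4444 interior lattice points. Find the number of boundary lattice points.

87

Pick's theorem gives A = I + B/2 − 1, so B = 2(A − I + 1) = 2(4486.5 − 4444 + 1) = 87.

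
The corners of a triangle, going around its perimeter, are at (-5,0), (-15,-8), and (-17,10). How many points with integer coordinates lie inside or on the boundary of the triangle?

By the shoelace formula, twice the signed area is |((-5)·(-8) − (-15)·0) + ((-15)·10 − (-17)·(-8)) + ((-17)·0 − (-5)·10)| = 196, so the area is 98.
Summing gcd(|Δx|,|Δy|) over the edges gives the boundary count: gcd(10,8) + gcd(2,18) + gcd(12,10) = 2+2+2 = 6.
Pick's theorem gives I = A − B/2 + 1 = 98 − 6/2 + 1 = 96, so the closed region contains I + B = 96 + 6 = 102 lattice points.

102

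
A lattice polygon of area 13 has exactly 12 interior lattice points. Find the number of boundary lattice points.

Pick's theorem gives A = I + B/2 − 1, so B = 2(A − I + 1) = 2(13 − 12 + 1) = 4.

4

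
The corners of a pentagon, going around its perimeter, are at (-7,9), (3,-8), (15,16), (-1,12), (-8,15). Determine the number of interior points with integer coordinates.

245

Using the shoelace formula, 2A = |[(-7)·(-8) − 3·9] + [3·16 − 15·(-8)] + [15·12 − (-1)·16] + [(-1)·15 − (-8)·12] + [(-8)·9 − (-7)·15]| = 507, so the area is 507/2.
Along each edge there are gcd(|Δx|,|Δy|)+1 lattice points, so counting each shared vertex once the boundary has gcd(10,17) + gcd(12,24) + gcd(16,4) + gcd(7,3) + gcd(1,6) = 1+12+4+1+1 = 19.
By Pick's theorem A = I + B/2 − 1, so I = 507/2 − 19/2 + 1 = 245.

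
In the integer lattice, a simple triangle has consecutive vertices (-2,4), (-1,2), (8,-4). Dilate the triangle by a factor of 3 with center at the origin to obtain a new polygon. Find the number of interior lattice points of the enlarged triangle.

The shoelace formula gives twice the area as |[(-2)·2 − (-1)·4] + [(-1)·(-4) − 8·2] + [8·4 − (-2)·(-4)]| = 12, so the area is 6.
Summing gcd(|Δx|,|Δy|) over the edges gives the boundary count: gcd(1,2) + gcd(9,6) + gcd(10,8) = 1+3+2 = 6.
Scaling by 3 multiplies the area by 3² = 9 (so the new area is 54) and multiplies the boundary lattice-point count by 3, giving 18.
By Pick's theorem, the interior count of the dilated polygon is 54 − 18/2 + 1 = 46.

46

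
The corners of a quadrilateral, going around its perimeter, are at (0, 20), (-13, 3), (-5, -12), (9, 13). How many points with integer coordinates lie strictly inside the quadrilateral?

By the shoelace formula, twice the signed area is |[0·3 − (-13)·20] + [(-13)·(-12) − (-5)·3] + [(-5)·13 − 9·(-12)] + [9·20 − 0·13]| = 654, so the area is 327.
Along each edge there are gcd(|Δx|,|Δy|)+1 lattice points, so counting each shared vertex once the boundary has gcd(13,17) + gcd(8,15) + gcd(14,25) + gcd(9,7) = 1+1+1+1 = 4.
By Pick's theorem A = I + B/2 − 1, so I = 327 − 4/2 + 1 = 326.

326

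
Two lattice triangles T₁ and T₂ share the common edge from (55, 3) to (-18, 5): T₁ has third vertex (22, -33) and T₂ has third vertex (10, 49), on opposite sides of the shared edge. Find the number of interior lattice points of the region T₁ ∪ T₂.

2977

The union is the simple quadrilateral with vertices (55, 3), (22, -33), (-18, 5), (10, 49) in order.
Using the shoelace formula, 2A = |(55·(-33) − 22·3) + (22·5 − (-18)·(-33)) + ((-18)·49 − 10·5) + (10·3 − 55·49)| = 5962, so the area is 2981.
Summing gcd(|Δx|,|Δy|) over the edges gives the boundary count: gcd(33,36) + gcd(40,38) + gcd(28,44) + gcd(45,46) = 3+2+4+1 = 10.
By Pick's theorem I = A − B/2 + 1 = 2981 − 10/2 + 1 = 2977.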